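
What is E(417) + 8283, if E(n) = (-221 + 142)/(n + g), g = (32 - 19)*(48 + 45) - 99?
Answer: 12648062/1527 ≈ 8283.0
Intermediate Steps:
g = 1110 (g = 13*93 - 99 = 1209 - 99 = 1110)
E(n) = -79/(1110 + n) (E(n) = (-221 + 142)/(n + 1110) = -79/(1110 + n))
E(417) + 8283 = -79/(1110 + 417) + 8283 = -79/1527 + 8283 = 12648062/1527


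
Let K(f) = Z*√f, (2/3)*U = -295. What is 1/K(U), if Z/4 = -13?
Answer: I*√1770/46020 ≈ 0.0009142*I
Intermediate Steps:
Z = -52 (Z = 4*(-13) = -52)
U = -885/2 (U = (3/2)*(-295) = -885/2 ≈ -442.50)
K(f) = -52*√f
1/K(U) = 1/(-26*I*√1770) = I*√1770/46020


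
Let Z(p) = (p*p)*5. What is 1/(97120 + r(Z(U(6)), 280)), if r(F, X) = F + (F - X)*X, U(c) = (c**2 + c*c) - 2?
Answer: 1/6903220 ≈ 1.4486e-7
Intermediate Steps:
U(c) = -2 + 2*c**2 (U(c) = (c**2 + c**2) - 2 = 2*c**2 - 2 = -2 + 2*c**2)
Z(p) = 5*p**2 (Z(p) = p**2*5 = 5*p**2)
r(F, X) = F + X*(F - X)
1/(97120 + r(Z(U(6)), 280)) = 1/(97120 + (5*(-2 + 2*6**2)**2 - 1*280**2 + (5*(-2 + 2*6**2)**2)*280)) = 1/(97120 + (5*(-2 + 2*36)**2 - 1*78400 + (5*(-2 + 2*36)**2)*280)) = 1/(97120 + (5*(-2 + 72)**2 - 78400 + (5*(-2 + 72)**2)*280)) = 1/(97120 + (5*70**2 - 78400 + (5*70**2)*280)) = 1/(97120 + (5*4900 - 78400 + (5*4900)*280)) = 1/(97120 + (24500 - 78400 + 24500*280)) = 1/(97120 + (24500 - 78400 + 6860000)) = 1/(97120 + 6806100) = 1/6903220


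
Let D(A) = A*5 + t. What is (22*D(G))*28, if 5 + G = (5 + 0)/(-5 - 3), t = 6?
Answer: -13629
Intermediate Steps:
G = -45/8 (G = -5 + (5 + 0)/(-5 - 3) = -5 + 5/(-8) = -5 + 5*(-⅛) = -5 - 5/8 = -45/8 ≈ -5.6250)
D(A) = 6 + 5*A (D(A) = A*5 + 6 = 5*A + 6 = 6 + 5*A)
(22*D(G))*28 = (22*(6 + 5*(-45/8)))*28 = (22*(6 - 225/8))*28 = (22*(-177/8))*28 = -1947/4*28 = -13629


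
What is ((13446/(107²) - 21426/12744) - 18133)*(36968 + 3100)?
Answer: -490793760053079/675491 ≈ -7.2657e+8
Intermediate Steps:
((13446/(107²) - 21426/12744) - 18133)*(36968 + 3100) = ((13446/11449 - 21426*1/12744) - 18133)*40068 = ((13446*(1/11449) - 3571/2124) - 18133)*40068 = ((13446/11449 - 3571/2124) - 18133)*40068 = (-12325075/24317676 - 18133)*40068 = -440964743983/24317676*40068 = -490793760053079/675491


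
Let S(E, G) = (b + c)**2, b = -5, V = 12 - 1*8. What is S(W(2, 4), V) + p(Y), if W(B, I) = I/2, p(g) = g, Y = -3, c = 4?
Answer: -2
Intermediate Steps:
W(B, I) = I/2 (W(B, I) = I*(1/2) = I/2)
V = 4 (V = 12 - 8 = 4)
S(E, G) = 1 (S(E, G) = (-5 + 4)**2 = (-1)**2 = 1)
S(W(2, 4), V) + p(Y) = 1 - 3 = -2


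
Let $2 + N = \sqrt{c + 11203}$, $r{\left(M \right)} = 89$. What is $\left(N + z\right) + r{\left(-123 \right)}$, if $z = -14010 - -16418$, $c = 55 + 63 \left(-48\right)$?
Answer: $2495 + \sqrt{8234} \approx 2585.7$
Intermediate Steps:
$c = -2969$ ($c = 55 - 3024 = -2969$)
$z = 2408$ ($z = -14010 + 16418 = 2408$)
$N = -2 + \sqrt{8234}$ ($N = -2 + \sqrt{-2969 + 11203} = -2 + \sqrt{8234} \approx 88.741$)
$\left(N + z\right) + r{\left(-123 \right)} = \left(\left(-2 + \sqrt{8234}\right) + 2408\right) + 89 = \left(2406 + \sqrt{8234}\right) + 89 = 2495 + \sqrt{8234}$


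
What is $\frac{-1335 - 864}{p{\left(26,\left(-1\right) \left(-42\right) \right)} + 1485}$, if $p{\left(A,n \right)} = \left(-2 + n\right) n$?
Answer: $- \frac{733}{1055} \approx -0.69479$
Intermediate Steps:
$p{\left(A,n \right)} = n \left(-2 + n\right)$
$\frac{-1335 - 864}{p{\left(26,\left(-1\right) \left(-42\right) \right)} + 1485} = \frac{-1335 - 864}{\left(-1\right) \left(-42\right) \left(-2 - -42\right) + 1485} = - \frac{2199}{42 \left(-2 + 42\right) + 1485} = - \frac{2199}{42 \cdot 40 + 1485} = - \frac{2199}{1680 + 1485} = - \frac{2199}{3165} = \left(-2199\right) \frac{1}{3165} = - \frac{733}{1055}$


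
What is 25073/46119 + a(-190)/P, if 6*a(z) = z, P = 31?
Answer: -227724/476563 ≈ -0.47785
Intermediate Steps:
a(z) = z/6
25073/46119 + a(-190)/P = 25073/46119 + ((⅙)*(-190))/31 = 25073*(1/46119) - 95/3*1/31 = 25073/46119 - 95/93 = -227724/476563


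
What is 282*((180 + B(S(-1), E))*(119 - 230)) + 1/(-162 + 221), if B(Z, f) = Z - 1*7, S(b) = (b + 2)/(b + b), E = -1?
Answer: -318576104/59 ≈ -5.3996e+6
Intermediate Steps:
S(b) = (2 + b)/(2*b) (S(b) = (2 + b)/((2*b)) = (2 + b)*(1/(2*b)) = (2 + b)/(2*b))
B(Z, f) = -7 + Z (B(Z, f) = Z - 7 = -7 + Z)
282*((180 + B(S(-1), E))*(119 - 230)) + 1/(-162 + 221) = 282*((180 + (-7 + (1/2)*(2 - 1)/(-1)))*(119 - 230)) + 1/(-162 + 221) = 282*((180 + (-7 + (1/2)*(-1)*1))*(-111)) + 1/59 = 282*((180 + (-7 - 1/2))*(-111)) + 1/59 = 282*((180 - 15/2)*(-111)) + 1/59 = 282*((345/2)*(-111)) + 1/59 = 282*(-38295/2) + 1/59 = -5399595 + 1/59 = -318576104/59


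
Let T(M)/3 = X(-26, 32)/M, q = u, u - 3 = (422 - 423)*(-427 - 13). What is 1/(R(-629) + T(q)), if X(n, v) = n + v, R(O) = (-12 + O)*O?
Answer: 443/178612745 ≈ 2.4802e-6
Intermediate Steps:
R(O) = O*(-12 + O)
u = 443 (u = 3 + (422 - 423)*(-427 - 13) = 3 - 1*(-440) = 3 + 440 = 443)
q = 443
T(M) = 18/M (T(M) = 3*((-26 + 32)/M) = 3*(6/M) = 18/M)
1/(R(-629) + T(q)) = 1/(-629*(-12 - 629) + 18/443) = 1/(-629*(-641) + 18*(1/443)) = 1/(403189 + 18/443) = 1/(178612745/443) = 443/178612745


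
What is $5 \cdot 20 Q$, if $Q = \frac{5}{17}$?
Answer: $\frac{500}{17} \approx 29.412$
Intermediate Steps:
$Q = \frac{5}{17}$ ($Q = 5 \cdot \frac{1}{17} = \frac{5}{17} \approx 0.29412$)
$5 \cdot 20 Q = 5 \cdot 20 \cdot \frac{5}{17} = 100 \cdot \frac{5}{17} = \frac{500}{17}$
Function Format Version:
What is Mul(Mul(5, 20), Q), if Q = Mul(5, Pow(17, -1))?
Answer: Rational(500, 17) ≈ 29.412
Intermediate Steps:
Q = Rational(5, 17) (Q = Mul(5, Rational(1, 17)) = Rational(5, 17) ≈ 0.29412)
Mul(Mul(5, 20), Q) = Mul(Mul(5, 20), Rational(5, 17)) = Mul(100, Rational(5, 17)) = Rational(500, 17)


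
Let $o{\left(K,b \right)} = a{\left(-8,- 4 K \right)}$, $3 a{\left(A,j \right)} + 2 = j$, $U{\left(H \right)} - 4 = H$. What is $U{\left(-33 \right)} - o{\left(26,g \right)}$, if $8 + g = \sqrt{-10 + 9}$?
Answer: $\frac{19}{3} \approx 6.3333$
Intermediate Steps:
$U{\left(H \right)} = 4 + H$
$g = -8 + i$ ($g = -8 + \sqrt{-10 + 9} = -8 + \sqrt{-1} = -8 + i \approx -8.0 + 1.0 i$)
$a{\left(A,j \right)} = - \frac{2}{3} + \frac{j}{3}$
$o{\left(K,b \right)} = - \frac{2}{3} - \frac{4 K}{3}$ ($o{\left(K,b \right)} = - \frac{2}{3} + \frac{\left(-4\right) K}{3} = - \frac{2}{3} - \frac{4 K}{3}$)
$U{\left(-33 \right)} - o{\left(26,g \right)} = \left(4 - 33\right) - \left(- \frac{2}{3} - \frac{104}{3}\right) = -29 - \left(- \frac{2}{3} - \frac{104}{3}\right) = -29 - - \frac{106}{3} = -29 + \frac{106}{3} = \frac{19}{3}$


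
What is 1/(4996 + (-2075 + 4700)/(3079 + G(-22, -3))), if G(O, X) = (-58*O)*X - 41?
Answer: 158/788843 ≈ 0.00020029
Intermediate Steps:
G(O, X) = -41 - 58*O*X (G(O, X) = -58*O*X - 41 = -41 - 58*O*X)
1/(4996 + (-2075 + 4700)/(3079 + G(-22, -3))) = 1/(4996 + (-2075 + 4700)/(3079 + (-41 - 58*(-22)*(-3)))) = 1/(4996 + 2625/(3079 + (-41 - 3828))) = 1/(4996 + 2625/(3079 - 3869)) = 1/(4996 + 2625/(-790)) = 1/(4996 + 2625*(-1/790)) = 1/(4996 - 525/158) = 1/(788843/158) = 158/788843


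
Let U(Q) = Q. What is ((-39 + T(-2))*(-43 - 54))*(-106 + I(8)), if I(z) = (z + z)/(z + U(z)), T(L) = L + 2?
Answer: -397215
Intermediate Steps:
T(L) = 2 + L
I(z) = 1 (I(z) = (z + z)/(z + z) = (2*z)/((2*z)) = (2*z)*(1/(2*z)) = 1)
((-39 + T(-2))*(-43 - 54))*(-106 + I(8)) = ((-39 + (2 - 2))*(-43 - 54))*(-106 + 1) = ((-39 + 0)*(-97))*(-105) = -39*(-97)*(-105) = 3783*(-105) = -397215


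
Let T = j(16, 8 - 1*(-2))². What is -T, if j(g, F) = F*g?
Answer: -25600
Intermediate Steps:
T = 25600 (T = ((8 - 1*(-2))*16)² = ((8 + 2)*16)² = (10*16)² = 160² = 25600)
-T = -1*25600 = -25600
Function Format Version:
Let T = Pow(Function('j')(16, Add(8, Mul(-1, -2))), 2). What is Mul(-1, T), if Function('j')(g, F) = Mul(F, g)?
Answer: -25600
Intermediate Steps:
T = 25600 (T = Pow(Mul(Add(8, Mul(-1, -2)), 16), 2) = Pow(Mul(Add(8, 2), 16), 2) = Pow(Mul(10, 16), 2) = Pow(160, 2) = 25600)
Mul(-1, T) = Mul(-1, 25600) = -25600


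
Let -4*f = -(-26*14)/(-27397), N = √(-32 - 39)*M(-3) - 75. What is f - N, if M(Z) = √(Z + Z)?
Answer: 2054866/27397 + √426 ≈ 95.643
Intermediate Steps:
M(Z) = √2*√Z (M(Z) = √(2*Z) = √2*√Z)
N = -75 - √426 (N = √(-32 - 39)*(√2*√(-3)) - 75 = √(-71)*(√2*(I*√3)) - 75 = (I*√71)*(I*√6) - 75 = -√426 - 75 = -75 - √426 ≈ -95.640)
f = 91/27397 (f = -(-1)*-26*14/(-27397)/4 = -(-1)*(-364*(-1/27397))/4 = -(-1)*364/(4*27397) = -¼*(-364/27397) = 91/27397 ≈ 0.0033215)
f - N = 91/27397 - (-75 - √426) = 91/27397 + (75 + √426) = 2054866/27397 + √426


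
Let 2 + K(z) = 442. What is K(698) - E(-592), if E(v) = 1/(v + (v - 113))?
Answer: 570681/1297 ≈ 440.00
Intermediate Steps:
K(z) = 440 (K(z) = -2 + 442 = 440)
E(v) = 1/(-113 + 2*v) (E(v) = 1/(v + (-113 + v)) = 1/(-113 + 2*v))
K(698) - E(-592) = 440 - 1/(-113 + 2*(-592)) = 440 - 1/(-113 - 1184) = 440 - 1/(-1297) = 440 - 1*(-1/1297) = 440 + 1/1297 = 570681/1297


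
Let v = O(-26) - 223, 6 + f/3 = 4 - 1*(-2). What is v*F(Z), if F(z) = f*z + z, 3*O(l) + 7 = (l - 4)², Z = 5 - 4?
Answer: 224/3 ≈ 74.667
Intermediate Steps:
Z = 1
O(l) = -7/3 + (-4 + l)²/3 (O(l) = -7/3 + (l - 4)²/3 = -7/3 + (-4 + l)²/3)
f = 0 (f = -18 + 3*(4 - 1*(-2)) = -18 + 3*(4 + 2) = -18 + 3*6 = -18 + 18 = 0)
v = 224/3 (v = (-7/3 + (-4 - 26)²/3) - 223 = (-7/3 + (⅓)*(-30)²) - 223 = (-7/3 + (⅓)*900) - 223 = (-7/3 + 300) - 223 = 893/3 - 223 = 224/3 ≈ 74.667)
F(z) = z (F(z) = 0*z + z = 0 + z = z)
v*F(Z) = (224/3)*1 = 224/3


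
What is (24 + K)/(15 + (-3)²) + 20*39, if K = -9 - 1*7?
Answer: 2341/3 ≈ 780.33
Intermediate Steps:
K = -16 (K = -9 - 7 = -16)
(24 + K)/(15 + (-3)²) + 20*39 = (24 - 16)/(15 + (-3)²) + 20*39 = 8/(15 + 9) + 780 = 8/24 + 780 = 8*(1/24) + 780 = ⅓ + 780 = 2341/3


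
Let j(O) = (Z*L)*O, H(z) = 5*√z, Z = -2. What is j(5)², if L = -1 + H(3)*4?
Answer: 120100 - 4000*√3 ≈ 1.1317e+5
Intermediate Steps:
L = -1 + 20*√3 (L = -1 + (5*√3)*4 = -1 + 20*√3 ≈ 33.641)
j(O) = O*(2 - 40*√3) (j(O) = (-2*(-1 + 20*√3))*O = (2 - 40*√3)*O = O*(2 - 40*√3))
j(5)² = (2*5*(1 - 20*√3))² = (10 - 200*√3)²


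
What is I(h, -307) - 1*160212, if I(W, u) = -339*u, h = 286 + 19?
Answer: -56139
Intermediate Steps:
h = 305
I(h, -307) - 1*160212 = -339*(-307) - 1*160212 = 104073 - 160212 = -56139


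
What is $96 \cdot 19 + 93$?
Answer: $1917$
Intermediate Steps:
$96 \cdot 19 + 93 = 1824 + 93 = 1917$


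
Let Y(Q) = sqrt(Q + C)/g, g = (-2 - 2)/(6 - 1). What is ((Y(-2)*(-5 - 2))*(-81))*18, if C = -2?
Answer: -25515*I ≈ -25515.0*I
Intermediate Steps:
g = -4/5 ≈ -0.80000
Y(Q) = -5*sqrt(-2 + Q)/4 (Y(Q) = sqrt(Q - 2)/(-4/5) = sqrt(-2 + Q)*(-5/4) = -5*sqrt(-2 + Q)/4)
((Y(-2)*(-5 - 2))*(-81))*18 = (((-5*sqrt(-2 - 2)/4)*(-5 - 2))*(-81))*18 = ((-5*I/2*(-7))*(-81))*18 = ((35*I/2)*(-81))*18 = -2835*I/2*18 = -25515*I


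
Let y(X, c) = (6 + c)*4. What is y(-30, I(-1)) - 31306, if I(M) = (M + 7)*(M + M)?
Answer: -31330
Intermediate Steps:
I(M) = 2*M*(7 + M) (I(M) = (7 + M)*(2*M) = 2*M*(7 + M))
y(X, c) = 24 + 4*c
y(-30, I(-1)) - 31306 = (24 + 4*(2*(-1)*(7 - 1))) - 31306 = (24 + 4*(2*(-1)*6)) - 31306 = (24 + 4*(-12)) - 31306 = (24 - 48) - 31306 = -24 - 31306 = -31330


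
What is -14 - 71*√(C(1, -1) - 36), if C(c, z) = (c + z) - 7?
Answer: -14 - 71*I*√43 ≈ -14.0 - 465.58*I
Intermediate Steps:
C(c, z) = -7 + c + z
-14 - 71*√(C(1, -1) - 36) = -14 - 71*√((-7 + 1 - 1) - 36) = -14 - 71*√(-7 - 36) = -14 - 71*I*√43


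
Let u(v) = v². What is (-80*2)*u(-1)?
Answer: -160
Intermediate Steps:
(-80*2)*u(-1) = -80*2*(-1)² = -160*1 = -160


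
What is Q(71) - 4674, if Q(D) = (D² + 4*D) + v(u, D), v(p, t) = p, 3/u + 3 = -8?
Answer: 7158/11 ≈ 650.73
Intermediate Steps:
u = -3/11 (u = 3/(-3 - 8) = 3/(-11) = 3*(-1/11) = -3/11 ≈ -0.27273)
Q(D) = -3/11 + D² + 4*D (Q(D) = (D² + 4*D) - 3/11 = -3/11 + D² + 4*D)
Q(71) - 4674 = (-3/11 + 71² + 4*71) - 4674 = (-3/11 + 5041 + 284) - 4674 = 58572/11 - 4674 = 7158/11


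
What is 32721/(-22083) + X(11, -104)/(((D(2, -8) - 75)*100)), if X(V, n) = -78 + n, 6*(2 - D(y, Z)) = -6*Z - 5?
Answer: -9934394/6808925 ≈ -1.4590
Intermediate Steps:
D(y, Z) = 17/6 + Z (D(y, Z) = 2 - (-6*Z - 5)/6 = 2 - (-5 - 6*Z)/6 = 2 + (⅚ + Z) = 17/6 + Z)
32721/(-22083) + X(11, -104)/(((D(2, -8) - 75)*100)) = 32721/(-22083) + (-78 - 104)/((((17/6 - 8) - 75)*100)) = 32721*(-1/22083) - 182*1/(100*(-31/6 - 75)) = -10907/7361 - 182/((-481/6*100)) = -10907/7361 - 182/(-24050/3) = -10907/7361 - 182*(-3/24050) = -10907/7361 + 21/925 = -9934394/6808925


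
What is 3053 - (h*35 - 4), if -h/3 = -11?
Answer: 1902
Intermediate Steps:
h = 33 (h = -3*(-11) = 33)
3053 - (h*35 - 4) = 3053 - (33*35 - 4) = 3053 - (1155 - 4) = 3053 - 1*1151 = 3053 - 1151 = 1902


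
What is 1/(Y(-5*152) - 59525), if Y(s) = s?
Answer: -1/60285 ≈ -1.6588e-5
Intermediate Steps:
1/(Y(-5*152) - 59525) = 1/(-5*152 - 59525) = 1/(-760 - 59525) = 1/(-60285) = -1/60285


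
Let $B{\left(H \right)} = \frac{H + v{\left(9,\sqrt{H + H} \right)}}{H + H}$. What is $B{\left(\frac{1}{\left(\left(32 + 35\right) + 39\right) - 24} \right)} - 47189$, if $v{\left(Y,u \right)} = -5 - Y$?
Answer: $- \frac{95525}{2} \approx -47763.0$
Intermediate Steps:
$B{\left(H \right)} = \frac{-14 + H}{2 H}$ ($B{\left(H \right)} = \frac{H - 14}{H + H} = \frac{H - 14}{2 H} = \left(H - 14\right) \frac{1}{2 H} = \left(-14 + H\right) \frac{1}{2 H} = \frac{-14 + H}{2 H}$)
$B{\left(\frac{1}{\left(\left(32 + 35\right) + 39\right) - 24} \right)} - 47189 = \frac{-14 + \frac{1}{\left(\left(32 + 35\right) + 39\right) - 24}}{2 \frac{1}{\left(\left(32 + 35\right) + 39\right) - 24}} - 47189 = \frac{-14 + \frac{1}{\left(67 + 39\right) - 24}}{2 \frac{1}{\left(67 + 39\right) - 24}} - 47189 = \frac{-14 + \frac{1}{106 - 24}}{2 \frac{1}{106 - 24}} - 47189 = \frac{-14 + \frac{1}{82}}{2 \cdot \frac{1}{82}} - 47189 = \frac{\frac{1}{\frac{1}{82}} \left(-14 + \frac{1}{82}\right)}{2} - 47189 = \frac{1}{2} \cdot 82 \left(- \frac{1147}{82}\right) - 47189 = - \frac{1147}{2} - 47189 = - \frac{95525}{2}$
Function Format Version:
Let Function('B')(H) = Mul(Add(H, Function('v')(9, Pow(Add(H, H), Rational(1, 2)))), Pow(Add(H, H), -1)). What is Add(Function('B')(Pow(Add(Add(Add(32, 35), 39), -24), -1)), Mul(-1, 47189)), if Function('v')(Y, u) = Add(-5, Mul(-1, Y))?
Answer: Rational(-95525, 2) ≈ -47763.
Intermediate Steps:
Function('B')(H) = Mul(Rational(1, 2), Pow(H, -1), Add(-14, H)) (Function('B')(H) = Mul(Add(H, Add(-5, Mul(-1, 9))), Pow(Add(H, H), -1)) = Mul(Add(H, Add(-5, -9)), Pow(Mul(2, H), -1)) = Mul(Add(H, -14), Mul(Rational(1, 2), Pow(H, -1))) = Mul(Add(-14, H), Mul(Rational(1, 2), Pow(H, -1))) = Mul(Rational(1, 2), Pow(H, -1), Add(-14, H)))
Add(Function('B')(Pow(Add(Add(Add(32, 35), 39), -24), -1)), Mul(-1, 47189)) = Add(Mul(Rational(1, 2), Pow(Pow(Add(Add(Add(32, 35), 39), -24), -1), -1), Add(-14, Pow(Add(Add(Add(32, 35), 39), -24), -1))), Mul(-1, 47189)) = Add(Mul(Rational(1, 2), Pow(Pow(Add(Add(67, 39), -24), -1), -1), Add(-14, Pow(Add(Add(67, 39), -24), -1))), -47189) = Add(Mul(Rational(1, 2), Pow(Pow(Add(106, -24), -1), -1), Add(-14, Pow(Add(106, -24), -1))), -47189) = Add(Mul(Rational(1, 2), Pow(Pow(82, -1), -1), Add(-14, Pow(82, -1))), -47189) = Add(Mul(Rational(1, 2), Pow(Rational(1, 82), -1), Add(-14, Rational(1, 82))), -47189) = Add(Mul(Rational(1, 2), 82, Rational(-1147, 82)), -47189) = Add(Rational(-1147, 2), -47189) = Rational(-95525, 2)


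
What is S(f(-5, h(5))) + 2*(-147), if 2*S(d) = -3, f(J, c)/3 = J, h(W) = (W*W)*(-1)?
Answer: -591/2 ≈ -295.50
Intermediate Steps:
h(W) = -W² (h(W) = W²*(-1) = -W²)
f(J, c) = 3*J
S(d) = -3/2 (S(d) = (½)*(-3) = -3/2)
S(f(-5, h(5))) + 2*(-147) = -3/2 + 2*(-147) = -3/2 - 294 = -591/2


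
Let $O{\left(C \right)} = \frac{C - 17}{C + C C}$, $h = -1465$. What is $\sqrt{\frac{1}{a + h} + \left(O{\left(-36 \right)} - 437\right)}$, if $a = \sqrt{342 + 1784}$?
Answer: $\frac{\sqrt{-28235802175 + 19273555 \sqrt{2126}}}{210 \sqrt{1465 - \sqrt{2126}}} \approx 20.906 i$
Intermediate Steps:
$O{\left(C \right)} = \frac{-17 + C}{C + C^{2}}$
$a = \sqrt{2126} \approx 46.109$
$\sqrt{\frac{1}{a + h} + \left(O{\left(-36 \right)} - 437\right)} = \sqrt{\frac{1}{\sqrt{2126} - 1465} - \left(437 - \frac{-17 - 36}{\left(-36\right) \left(1 - 36\right)}\right)} = \sqrt{\frac{1}{-1465 + \sqrt{2126}} - \left(437 + \frac{1}{36} \frac{1}{-35} \left(-53\right)\right)} = \sqrt{\frac{1}{-1465 + \sqrt{2126}} - \left(437 - - \frac{53}{1260}\right)} = \sqrt{\frac{1}{-1465 + \sqrt{2126}} - \frac{550673}{1260}} = \sqrt{- \frac{550673}{1260} + \frac{1}{-1465 + \sqrt{2126}}}$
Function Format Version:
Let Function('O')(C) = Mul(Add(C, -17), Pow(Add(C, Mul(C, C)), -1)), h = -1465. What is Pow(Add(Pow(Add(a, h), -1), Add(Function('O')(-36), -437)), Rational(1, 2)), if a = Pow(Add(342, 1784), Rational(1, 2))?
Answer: Mul(Rational(1, 210), Pow(Add(-28235802175, Mul(19273555, Pow(2126, Rational(1, 2)))), Rational(1, 2)), Pow(Add(1465, Mul(-1, Pow(2126, Rational(1, 2)))), Rational(-1, 2))) ≈ Mul(20.906, I)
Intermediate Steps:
Function('O')(C) = Mul(Pow(Add(C, Pow(C, 2)), -1), Add(-17, C)) (Function('O')(C) = Mul(Add(-17, C), Pow(Add(C, Pow(C, 2)), -1)) = Mul(Pow(Add(C, Pow(C, 2)), -1), Add(-17, C)))
a = Pow(2126, Rational(1, 2)) ≈ 46.109
Pow(Add(Pow(Add(a, h), -1), Add(Function('O')(-36), -437)), Rational(1, 2)) = Pow(Add(Pow(Add(Pow(2126, Rational(1, 2)), -1465), -1), Add(Mul(Pow(-36, -1), Pow(Add(1, -36), -1), Add(-17, -36)), -437)), Rational(1, 2)) = Pow(Add(Pow(Add(-1465, Pow(2126, Rational(1, 2))), -1), Add(Mul(Rational(-1, 36), Pow(-35, -1), -53), -437)), Rational(1, 2)) = Pow(Add(Pow(Add(-1465, Pow(2126, Rational(1, 2))), -1), Add(Mul(Rational(-1, 36), Rational(-1, 35), -53), -437)), Rational(1, 2)) = Pow(Add(Pow(Add(-1465, Pow(2126, Rational(1, 2))), -1), Add(Rational(-53, 1260), -437)), Rational(1, 2)) = Pow(Add(Pow(Add(-1465, Pow(2126, Rational(1, 2))), -1), Rational(-550673, 1260)), Rational(1, 2)) = Pow(Add(Rational(-550673, 1260), Pow(Add(-1465, Pow(2126, Rational(1, 2))), -1)), Rational(1, 2))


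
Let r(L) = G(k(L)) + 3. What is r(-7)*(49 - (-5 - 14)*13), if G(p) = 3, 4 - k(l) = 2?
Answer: 1776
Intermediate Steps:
k(l) = 2 (k(l) = 4 - 1*2 = 4 - 2 = 2)
r(L) = 6 (r(L) = 3 + 3 = 6)
r(-7)*(49 - (-5 - 14)*13) = 6*(49 - (-5 - 14)*13) = 6*(49 - (-19)*13) = 6*(49 - 1*(-247)) = 6*(49 + 247) = 6*296 = 1776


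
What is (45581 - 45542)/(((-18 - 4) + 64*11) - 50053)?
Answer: -13/16457 ≈ -0.00078994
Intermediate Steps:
(45581 - 45542)/(((-18 - 4) + 64*11) - 50053) = 39/((-22 + 704) - 50053) = 39/(682 - 50053) = 39/(-49371) = 39*(-1/49371) = -13/16457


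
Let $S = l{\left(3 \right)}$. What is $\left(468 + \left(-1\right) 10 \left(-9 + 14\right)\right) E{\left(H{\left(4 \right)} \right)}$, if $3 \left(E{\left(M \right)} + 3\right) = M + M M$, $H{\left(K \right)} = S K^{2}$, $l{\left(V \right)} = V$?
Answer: $326458$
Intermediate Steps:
$S = 3$
$H{\left(K \right)} = 3 K^{2}$
$E{\left(M \right)} = -3 + \frac{M}{3} + \frac{M^{2}}{3}$ ($E{\left(M \right)} = -3 + \frac{M + M M}{3} = -3 + \frac{M + M^{2}}{3} = -3 + \left(\frac{M}{3} + \frac{M^{2}}{3}\right) = -3 + \frac{M}{3} + \frac{M^{2}}{3}$)
$\left(468 + \left(-1\right) 10 \left(-9 + 14\right)\right) E{\left(H{\left(4 \right)} \right)} = \left(468 + \left(-1\right) 10 \left(-9 + 14\right)\right) \left(-3 + \frac{3 \cdot 4^{2}}{3} + \frac{\left(3 \cdot 4^{2}\right)^{2}}{3}\right) = \left(468 - 50\right) \left(-3 + \frac{3 \cdot 16}{3} + \frac{\left(3 \cdot 16\right)^{2}}{3}\right) = \left(468 - 50\right) \left(-3 + \frac{1}{3} \cdot 48 + \frac{48^{2}}{3}\right) = 418 \left(-3 + 16 + \frac{1}{3} \cdot 2304\right) = 418 \left(-3 + 16 + 768\right) = 418 \cdot 781 = 326458$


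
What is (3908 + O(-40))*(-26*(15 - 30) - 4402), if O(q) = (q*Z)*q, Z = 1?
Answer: -22098096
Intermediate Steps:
O(q) = q**2 (O(q) = (q*1)*q = q*q = q**2)
(3908 + O(-40))*(-26*(15 - 30) - 4402) = (3908 + (-40)**2)*(-26*(15 - 30) - 4402) = (3908 + 1600)*(-26*(-15) - 4402) = 5508*(390 - 4402) = 5508*(-4012) = -22098096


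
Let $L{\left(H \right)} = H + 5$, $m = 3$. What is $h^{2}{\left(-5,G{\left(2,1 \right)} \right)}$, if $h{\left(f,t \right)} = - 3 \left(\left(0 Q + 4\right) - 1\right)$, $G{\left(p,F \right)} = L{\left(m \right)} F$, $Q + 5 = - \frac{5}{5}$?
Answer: $81$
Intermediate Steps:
$Q = -6$ ($Q = -5 - \frac{5}{5} = -5 - 1 = -6$)
$L{\left(H \right)} = 5 + H$
$G{\left(p,F \right)} = 8 F$ ($G{\left(p,F \right)} = \left(5 + 3\right) F = 8 F$)
$h{\left(f,t \right)} = -9$ ($h{\left(f,t \right)} = - 3 \left(\left(0 \left(-6\right) + 4\right) - 1\right) = - 3 \left(\left(0 + 4\right) - 1\right) = - 3 \left(4 - 1\right) = \left(-3\right) 3 = -9$)
$h^{2}{\left(-5,G{\left(2,1 \right)} \right)} = \left(-9\right)^{2} = 81$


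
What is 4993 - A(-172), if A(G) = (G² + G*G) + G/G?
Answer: -54176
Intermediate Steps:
A(G) = 1 + 2*G² (A(G) = (G² + G²) + 1 = 2*G² + 1 = 1 + 2*G²)
4993 - A(-172) = 4993 - (1 + 2*(-172)²) = 4993 - (1 + 2*29584) = 4993 - (1 + 59168) = 4993 - 1*59169 = 4993 - 59169 = -54176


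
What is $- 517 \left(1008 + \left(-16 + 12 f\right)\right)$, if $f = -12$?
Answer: $-438416$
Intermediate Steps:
$- 517 \left(1008 + \left(-16 + 12 f\right)\right) = - 517 \left(1008 + \left(-16 + 12 \left(-12\right)\right)\right) = - 517 \left(1008 - 160\right) = \left(-517\right) 848 = -438416$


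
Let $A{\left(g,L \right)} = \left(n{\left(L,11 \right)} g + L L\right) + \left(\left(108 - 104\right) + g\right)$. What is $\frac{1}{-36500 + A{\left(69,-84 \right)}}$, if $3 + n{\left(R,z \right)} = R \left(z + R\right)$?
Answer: $\frac{1}{393530} \approx 2.5411 \cdot 10^{-6}$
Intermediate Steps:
$n{\left(R,z \right)} = -3 + R \left(R + z\right)$ ($n{\left(R,z \right)} = -3 + R \left(z + R\right) = -3 + R \left(R + z\right)$)
$A{\left(g,L \right)} = 4 + g + L^{2} + g \left(-3 + L^{2} + 11 L\right)$ ($A{\left(g,L \right)} = \left(\left(-3 + L^{2} + L 11\right) g + L L\right) + \left(\left(108 - 104\right) + g\right) = \left(\left(-3 + L^{2} + 11 L\right) g + L^{2}\right) + \left(4 + g\right) = \left(g \left(-3 + L^{2} + 11 L\right) + L^{2}\right) + \left(4 + g\right) = \left(L^{2} + g \left(-3 + L^{2} + 11 L\right)\right) + \left(4 + g\right) = 4 + g + L^{2} + g \left(-3 + L^{2} + 11 L\right)$)
$\frac{1}{-36500 + A{\left(69,-84 \right)}} = \frac{1}{-36500 + \left(4 + 69 + \left(-84\right)^{2} + 69 \left(-3 + \left(-84\right)^{2} + 11 \left(-84\right)\right)\right)} = \frac{1}{-36500 + \left(4 + 69 + 7056 + 69 \left(-3 + 7056 - 924\right)\right)} = \frac{1}{-36500 + \left(4 + 69 + 7056 + 69 \cdot 6129\right)} = \frac{1}{-36500 + \left(4 + 69 + 7056 + 422901\right)} = \frac{1}{-36500 + 430030} = \frac{1}{393530}$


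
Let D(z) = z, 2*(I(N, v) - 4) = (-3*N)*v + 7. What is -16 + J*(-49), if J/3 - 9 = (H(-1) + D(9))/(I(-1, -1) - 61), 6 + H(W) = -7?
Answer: -74233/55 ≈ -1349.7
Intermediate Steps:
H(W) = -13 (H(W) = -6 - 7 = -13)
I(N, v) = 15/2 - 3*N*v/2 (I(N, v) = 4 + ((-3*N)*v + 7)/2 = 4 + (-3*N*v + 7)/2 = 4 + (7 - 3*N*v)/2 = 4 + (7/2 - 3*N*v/2) = 15/2 - 3*N*v/2)
J = 1497/55 (J = 27 + 3*((-13 + 9)/((15/2 - 3/2*(-1)*(-1)) - 61)) = 27 + 3*(-4/((15/2 - 3/2) - 61)) = 27 + 3*(-4/(6 - 61)) = 27 + 3*(-4/(-55)) = 27 + 3*(-4*(-1/55)) = 27 + 3*(4/55) = 27 + 12/55 = 1497/55 ≈ 27.218)
-16 + J*(-49) = -16 + (1497/55)*(-49) = -16 - 73353/55 = -74233/55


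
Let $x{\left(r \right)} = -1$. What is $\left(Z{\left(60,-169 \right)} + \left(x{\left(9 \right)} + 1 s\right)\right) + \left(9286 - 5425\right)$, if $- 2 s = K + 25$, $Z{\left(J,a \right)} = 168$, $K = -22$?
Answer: $\frac{8053}{2} \approx 4026.5$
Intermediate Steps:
$s = - \frac{3}{2}$ ($s = - \frac{-22 + 25}{2} = \left(- \frac{1}{2}\right) 3 = - \frac{3}{2} \approx -1.5$)
$\left(Z{\left(60,-169 \right)} + \left(x{\left(9 \right)} + 1 s\right)\right) + \left(9286 - 5425\right) = \left(168 + \left(-1 + 1 \left(- \frac{3}{2}\right)\right)\right) + \left(9286 - 5425\right) = \left(168 - \frac{5}{2}\right) + 3861 = \frac{331}{2} + 3861 = \frac{8053}{2}$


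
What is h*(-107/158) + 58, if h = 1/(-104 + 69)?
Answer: 320847/5530 ≈ 58.019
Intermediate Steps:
h = -1/35 (h = 1/(-35) = -1/35 ≈ -0.028571)
h*(-107/158) + 58 = -(-107)/(35*158) + 58 = -1/35*(-107/158) + 58 = 107/5530 + 58 = 320847/5530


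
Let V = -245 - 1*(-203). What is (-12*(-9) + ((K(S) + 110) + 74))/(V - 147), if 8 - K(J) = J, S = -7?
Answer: -307/189 ≈ -1.6243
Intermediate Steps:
K(J) = 8 - J
V = -42 (V = -245 + 203 = -42)
(-12*(-9) + ((K(S) + 110) + 74))/(V - 147) = (-12*(-9) + (((8 - 1*(-7)) + 110) + 74))/(-42 - 147) = (108 + (((8 + 7) + 110) + 74))/(-189) = (108 + ((15 + 110) + 74))*(-1/189) = (108 + (125 + 74))*(-1/189) = (108 + 199)*(-1/189) = 307*(-1/189) = -307/189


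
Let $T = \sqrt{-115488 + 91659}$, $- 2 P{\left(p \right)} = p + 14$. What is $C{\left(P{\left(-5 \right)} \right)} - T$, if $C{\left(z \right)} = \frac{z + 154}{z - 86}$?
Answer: $- \frac{299}{181} - 13 i \sqrt{141} \approx -1.6519 - 154.37 i$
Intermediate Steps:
$P{\left(p \right)} = -7 - \frac{p}{2}$ ($P{\left(p \right)} = - \frac{p + 14}{2} = - \frac{14 + p}{2} = -7 - \frac{p}{2}$)
$C{\left(z \right)} = \frac{154 + z}{-86 + z}$
$T = 13 i \sqrt{141}$ ($T = \sqrt{-23829} = 13 i \sqrt{141} \approx 154.37 i$)
$C{\left(P{\left(-5 \right)} \right)} - T = \frac{154 - \frac{9}{2}}{-86 - \frac{9}{2}} - 13 i \sqrt{141} = \frac{1}{- \frac{181}{2}} \cdot \frac{299}{2} - 13 i \sqrt{141} = \left(- \frac{2}{181}\right) \frac{299}{2} - 13 i \sqrt{141} = - \frac{299}{181} - 13 i \sqrt{141}$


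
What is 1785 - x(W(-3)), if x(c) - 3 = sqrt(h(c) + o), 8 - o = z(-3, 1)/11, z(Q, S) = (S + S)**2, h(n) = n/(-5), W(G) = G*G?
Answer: 1782 - sqrt(17655)/55 ≈ 1779.6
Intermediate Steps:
W(G) = G**2
h(n) = -n/5 (h(n) = n*(-1/5) = -n/5)
z(Q, S) = 4*S**2 (z(Q, S) = (2*S)**2 = 4*S**2)
o = 84/11 (o = 8 - 4*1**2/11 = 8 - 4*1/11 = 8 - 4/11 = 84/11 ≈ 7.6364)
x(c) = 3 + sqrt(84/11 - c/5) (x(c) = 3 + sqrt(-c/5 + 84/11) = 3 + sqrt(84/11 - c/5))
1785 - x(W(-3)) = 1785 - (3 + sqrt(23100 - 605*(-3)**2)/55) = 1785 - (3 + sqrt(23100 - 605*9)/55) = 1785 - (3 + sqrt(23100 - 5445)/55) = 1785 - (3 + sqrt(17655)/55) = 1785 + (-3 - sqrt(17655)/55) = 1782 - sqrt(17655)/55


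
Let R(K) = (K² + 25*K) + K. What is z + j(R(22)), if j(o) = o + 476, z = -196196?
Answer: -194664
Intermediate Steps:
R(K) = K² + 26*K
j(o) = 476 + o
z + j(R(22)) = -196196 + (476 + 22*(26 + 22)) = -196196 + (476 + 22*48) = -196196 + (476 + 1056) = -196196 + 1532 = -194664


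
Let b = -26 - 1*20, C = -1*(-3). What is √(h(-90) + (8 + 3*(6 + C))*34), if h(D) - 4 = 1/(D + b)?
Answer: √5521022/68 ≈ 34.554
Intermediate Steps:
C = 3
b = -46 (b = -26 - 20 = -46)
h(D) = 4 + 1/(-46 + D) (h(D) = 4 + 1/(D - 46) = 4 + 1/(-46 + D))
√(h(-90) + (8 + 3*(6 + C))*34) = √((-183 + 4*(-90))/(-46 - 90) + (8 + 3*(6 + 3))*34) = √((-183 - 360)/(-136) + (8 + 3*9)*34) = √(-1/136*(-543) + (8 + 27)*34) = √(543/136 + 35*34) = √(543/136 + 1190) = √(162383/136) = √5521022/68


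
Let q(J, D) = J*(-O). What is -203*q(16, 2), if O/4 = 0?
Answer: 0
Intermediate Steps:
O = 0 (O = 4*0 = 0)
q(J, D) = 0 (q(J, D) = J*(-1*0) = J*0 = 0)
-203*q(16, 2) = -203*0 = 0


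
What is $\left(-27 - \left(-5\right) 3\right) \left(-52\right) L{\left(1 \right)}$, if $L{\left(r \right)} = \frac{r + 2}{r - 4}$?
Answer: $-624$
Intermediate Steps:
$L{\left(r \right)} = \frac{2 + r}{-4 + r}$
$\left(-27 - \left(-5\right) 3\right) \left(-52\right) L{\left(1 \right)} = \left(-27 - \left(-5\right) 3\right) \left(-52\right) \frac{2 + 1}{-4 + 1} = \left(-27 - -15\right) \left(-52\right) \frac{1}{-3} \cdot 3 = \left(-27 + 15\right) \left(-52\right) \left(\left(- \frac{1}{3}\right) 3\right) = \left(-12\right) \left(-52\right) \left(-1\right) = 624 \left(-1\right) = -624$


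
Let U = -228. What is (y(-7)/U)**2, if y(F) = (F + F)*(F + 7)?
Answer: 0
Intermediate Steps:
y(F) = 2*F*(7 + F) (y(F) = (2*F)*(7 + F) = 2*F*(7 + F))
(y(-7)/U)**2 = ((2*(-7)*(7 - 7))/(-228))**2 = ((2*(-7)*0)*(-1/228))**2 = (0*(-1/228))**2 = 0**2 = 0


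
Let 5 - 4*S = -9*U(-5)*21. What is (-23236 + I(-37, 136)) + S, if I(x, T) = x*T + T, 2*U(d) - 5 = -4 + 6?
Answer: -223723/8 ≈ -27965.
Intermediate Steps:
U(d) = 7/2 (U(d) = 5/2 + (-4 + 6)/2 = 5/2 + (½)*2 = 5/2 + 1 = 7/2)
I(x, T) = T + T*x (I(x, T) = T*x + T = T + T*x)
S = 1333/8 (S = 5/4 - (-9*7/2)*21/4 = 5/4 - (-63)*21/8 = 5/4 - ¼*(-1323/2) = 5/4 + 1323/8 = 1333/8 ≈ 166.63)
(-23236 + I(-37, 136)) + S = (-23236 + 136*(1 - 37)) + 1333/8 = (-23236 + 136*(-36)) + 1333/8 = (-23236 - 4896) + 1333/8 = -28132 + 1333/8 = -223723/8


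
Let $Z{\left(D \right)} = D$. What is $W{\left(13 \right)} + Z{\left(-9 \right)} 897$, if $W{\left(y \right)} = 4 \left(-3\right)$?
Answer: $-8085$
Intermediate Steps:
$W{\left(y \right)} = -12$
$W{\left(13 \right)} + Z{\left(-9 \right)} 897 = -12 - 8073 = -8085$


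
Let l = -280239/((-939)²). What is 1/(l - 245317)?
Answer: -293907/72100476932 ≈ -4.0764e-6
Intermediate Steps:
l = -93413/293907 (l = -280239/881721 = -280239*1/881721 = -93413/293907 ≈ -0.31783)
1/(l - 245317) = 1/(-93413/293907 - 245317) = 1/(-72100476932/293907) = -293907/72100476932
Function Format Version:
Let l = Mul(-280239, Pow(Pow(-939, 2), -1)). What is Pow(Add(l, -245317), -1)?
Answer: Rational(-293907, 72100476932) ≈ -4.0764e-6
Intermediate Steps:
l = Rational(-93413, 293907) (l = Mul(-280239, Pow(881721, -1)) = Mul(-280239, Rational(1, 881721)) = Rational(-93413, 293907) ≈ -0.31783)
Pow(Add(l, -245317), -1) = Pow(Add(Rational(-93413, 293907), -245317), -1) = Pow(Rational(-72100476932, 293907), -1) = Rational(-293907, 72100476932)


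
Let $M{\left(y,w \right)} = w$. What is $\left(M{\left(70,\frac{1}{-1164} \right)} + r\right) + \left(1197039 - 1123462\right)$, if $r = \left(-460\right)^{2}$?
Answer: $\frac{331946027}{1164} \approx 2.8518 \cdot 10^{5}$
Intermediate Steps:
$r = 211600$
$\left(M{\left(70,\frac{1}{-1164} \right)} + r\right) + \left(1197039 - 1123462\right) = \left(\frac{1}{-1164} + 211600\right) + \left(1197039 - 1123462\right) = \left(- \frac{1}{1164} + 211600\right) + 73577 = \frac{246302399}{1164} + 73577 = \frac{331946027}{1164}$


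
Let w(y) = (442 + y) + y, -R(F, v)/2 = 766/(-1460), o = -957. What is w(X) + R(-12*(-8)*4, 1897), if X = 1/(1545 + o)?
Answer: 47543987/107310 ≈ 443.05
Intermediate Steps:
R(F, v) = 383/365 (R(F, v) = -1532/(-1460) = -1532*(-1)/1460 = -2*(-383/730) = 383/365)
X = 1/588 (X = 1/(1545 - 957) = 1/588 ≈ 0.0017007)
w(y) = 442 + 2*y
w(X) + R(-12*(-8)*4, 1897) = (442 + 2*(1/588)) + 383/365 = (442 + 1/294) + 383/365 = 129949/294 + 383/365 = 47543987/107310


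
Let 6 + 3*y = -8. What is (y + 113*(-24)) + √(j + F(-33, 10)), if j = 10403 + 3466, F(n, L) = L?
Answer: -8150/3 + √13879 ≈ -2598.9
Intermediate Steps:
y = -14/3 (y = -2 + (⅓)*(-8) = -2 - 8/3 = -14/3 ≈ -4.6667)
j = 13869
(y + 113*(-24)) + √(j + F(-33, 10)) = (-14/3 + 113*(-24)) + √(13869 + 10) = (-14/3 - 2712) + √13879 = -8150/3 + √13879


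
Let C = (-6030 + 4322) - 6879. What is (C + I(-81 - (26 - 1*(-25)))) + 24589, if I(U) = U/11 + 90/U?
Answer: 351765/22 ≈ 15989.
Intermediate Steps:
I(U) = 90/U + U/11 (I(U) = U*(1/11) + 90/U = U/11 + 90/U = 90/U + U/11)
C = -8587 (C = -1708 - 6879 = -8587)
(C + I(-81 - (26 - 1*(-25)))) + 24589 = (-8587 + (90/(-81 - (26 - 1*(-25))) + (-81 - (26 - 1*(-25)))/11)) + 24589 = (-8587 + (90/(-81 - (26 + 25)) + (-81 - (26 + 25))/11)) + 24589 = (-8587 + (90/(-81 - 1*51) + (-81 - 1*51)/11)) + 24589 = (-8587 + (90/(-81 - 51) + (-81 - 51)/11)) + 24589 = (-8587 + (90/(-132) + (1/11)*(-132))) + 24589 = (-8587 + (90*(-1/132) - 12)) + 24589 = (-8587 + (-15/22 - 12)) + 24589 = (-8587 - 279/22) + 24589 = -189193/22 + 24589 = 351765/22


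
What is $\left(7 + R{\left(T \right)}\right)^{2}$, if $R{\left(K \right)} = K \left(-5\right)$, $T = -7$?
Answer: $1764$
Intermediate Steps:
$R{\left(K \right)} = - 5 K$
$\left(7 + R{\left(T \right)}\right)^{2} = \left(7 - -35\right)^{2} = \left(7 + 35\right)^{2} = 42^{2} = 1764$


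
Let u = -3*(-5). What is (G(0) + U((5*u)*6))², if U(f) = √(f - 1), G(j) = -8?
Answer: (8 - √449)² ≈ 173.97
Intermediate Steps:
u = 15
U(f) = √(-1 + f)
(G(0) + U((5*u)*6))² = (-8 + √(-1 + (5*15)*6))² = (-8 + √(-1 + 75*6))² = (-8 + √(-1 + 450))² = (-8 + √449)²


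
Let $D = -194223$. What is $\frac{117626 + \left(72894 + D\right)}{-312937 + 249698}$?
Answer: $\frac{3703}{63239} \approx 0.058556$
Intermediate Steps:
$\frac{117626 + \left(72894 + D\right)}{-312937 + 249698} = \frac{117626 + \left(72894 - 194223\right)}{-312937 + 249698} = \frac{117626 - 121329}{-63239} = \left(-3703\right) \left(- \frac{1}{63239}\right) = \frac{3703}{63239}$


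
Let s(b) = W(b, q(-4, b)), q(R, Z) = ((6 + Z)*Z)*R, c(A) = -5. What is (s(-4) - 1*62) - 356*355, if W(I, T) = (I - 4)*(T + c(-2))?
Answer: -126658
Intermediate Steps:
q(R, Z) = R*Z*(6 + Z) (q(R, Z) = (Z*(6 + Z))*R = R*Z*(6 + Z))
W(I, T) = (-5 + T)*(-4 + I) (W(I, T) = (I - 4)*(T - 5) = (-4 + I)*(-5 + T) = (-5 + T)*(-4 + I))
s(b) = 20 - 5*b - 4*b²*(6 + b) + 16*b*(6 + b) (s(b) = 20 - 5*b - (-16)*b*(6 + b) + b*(-4*b*(6 + b)) = 20 - 5*b + 16*b*(6 + b) - 4*b²*(6 + b) = 20 - 5*b - 4*b²*(6 + b) + 16*b*(6 + b))
(s(-4) - 1*62) - 356*355 = ((20 - 8*(-4)² - 4*(-4)³ + 91*(-4)) - 1*62) - 356*355 = ((20 - 8*16 - 4*(-64) - 364) - 62) - 126380 = ((20 - 128 + 256 - 364) - 62) - 126380 = (-216 - 62) - 126380 = -278 - 126380 = -126658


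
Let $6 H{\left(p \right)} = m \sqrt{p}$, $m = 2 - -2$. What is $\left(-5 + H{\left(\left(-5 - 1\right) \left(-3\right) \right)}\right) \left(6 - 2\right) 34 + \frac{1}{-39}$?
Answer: $- \frac{26521}{39} + 272 \sqrt{2} \approx -295.36$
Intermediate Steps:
$m = 4$ ($m = 2 + 2 = 4$)
$H{\left(p \right)} = \frac{2 \sqrt{p}}{3}$ ($H{\left(p \right)} = \frac{4 \sqrt{p}}{6} = \frac{2 \sqrt{p}}{3}$)
$\left(-5 + H{\left(\left(-5 - 1\right) \left(-3\right) \right)}\right) \left(6 - 2\right) 34 + \frac{1}{-39} = \left(-5 + \frac{2 \sqrt{\left(-5 - 1\right) \left(-3\right)}}{3}\right) \left(6 - 2\right) 34 + \frac{1}{-39} = \left(-5 + \frac{2 \sqrt{\left(-6\right) \left(-3\right)}}{3}\right) 4 \cdot 34 - \frac{1}{39} = \left(-5 + \frac{2 \sqrt{18}}{3}\right) 4 \cdot 34 - \frac{1}{39} = \left(-5 + \frac{2 \cdot 3 \sqrt{2}}{3}\right) 4 \cdot 34 - \frac{1}{39} = \left(-5 + 2 \sqrt{2}\right) 4 \cdot 34 - \frac{1}{39} = \left(-20 + 8 \sqrt{2}\right) 34 - \frac{1}{39} = \left(-680 + 272 \sqrt{2}\right) - \frac{1}{39} = - \frac{26521}{39} + 272 \sqrt{2}$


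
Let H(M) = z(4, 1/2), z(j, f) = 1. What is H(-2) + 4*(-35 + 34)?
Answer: -3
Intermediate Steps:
H(M) = 1
H(-2) + 4*(-35 + 34) = 1 + 4*(-35 + 34) = 1 + 4*(-1) = 1 - 4 = -3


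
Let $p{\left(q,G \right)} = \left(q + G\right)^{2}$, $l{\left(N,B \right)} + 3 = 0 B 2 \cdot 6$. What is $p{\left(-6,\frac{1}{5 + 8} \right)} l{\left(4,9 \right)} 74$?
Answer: $- \frac{1316238}{169} \approx -7788.4$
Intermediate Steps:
$l{\left(N,B \right)} = -3$ ($l{\left(N,B \right)} = -3 + 0 B 2 \cdot 6 = -3 + 0 \cdot 2 \cdot 6 = -3 + 0 \cdot 6 = -3 + 0 = -3$)
$p{\left(q,G \right)} = \left(G + q\right)^{2}$
$p{\left(-6,\frac{1}{5 + 8} \right)} l{\left(4,9 \right)} 74 = \left(\frac{1}{5 + 8} - 6\right)^{2} \left(-3\right) 74 = \left(\frac{1}{13} - 6\right)^{2} \left(-3\right) 74 = \left(- \frac{77}{13}\right)^{2} \left(-3\right) 74 = \frac{5929}{169} \left(-3\right) 74 = \left(- \frac{17787}{169}\right) 74 = - \frac{1316238}{169}$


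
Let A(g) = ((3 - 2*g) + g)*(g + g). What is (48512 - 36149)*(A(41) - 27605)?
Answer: -379803723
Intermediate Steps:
A(g) = 2*g*(3 - g) (A(g) = (3 - g)*(2*g) = 2*g*(3 - g))
(48512 - 36149)*(A(41) - 27605) = (48512 - 36149)*(2*41*(3 - 1*41) - 27605) = 12363*(2*41*(3 - 41) - 27605) = 12363*(2*41*(-38) - 27605) = 12363*(-3116 - 27605) = 12363*(-30721) = -379803723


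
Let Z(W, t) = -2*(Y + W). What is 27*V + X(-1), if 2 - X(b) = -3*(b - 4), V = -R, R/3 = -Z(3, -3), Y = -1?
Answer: -337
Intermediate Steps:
Z(W, t) = 2 - 2*W (Z(W, t) = -2*(-1 + W) = 2 - 2*W)
R = 12 (R = 3*(-(2 - 2*3)) = 3*(-(2 - 6)) = 3*(-1*(-4)) = 3*4 = 12)
V = -12 (V = -1*12 = -12)
X(b) = -10 + 3*b (X(b) = 2 - (-3)*(b - 4) = 2 - (-3)*(-4 + b) = 2 - (12 - 3*b) = 2 + (-12 + 3*b) = -10 + 3*b)
27*V + X(-1) = 27*(-12) + (-10 + 3*(-1)) = -324 + (-10 - 3) = -324 - 13 = -337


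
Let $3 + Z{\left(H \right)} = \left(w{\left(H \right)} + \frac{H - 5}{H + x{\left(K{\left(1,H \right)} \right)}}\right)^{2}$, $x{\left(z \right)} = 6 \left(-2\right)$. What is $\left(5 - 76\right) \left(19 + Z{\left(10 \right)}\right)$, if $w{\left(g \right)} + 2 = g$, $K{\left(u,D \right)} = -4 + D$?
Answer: $- \frac{13135}{4} \approx -3283.8$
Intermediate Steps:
$x{\left(z \right)} = -12$
$w{\left(g \right)} = -2 + g$
$Z{\left(H \right)} = -3 + \left(-2 + H + \frac{-5 + H}{-12 + H}\right)^{2}$ ($Z{\left(H \right)} = -3 + \left(\left(-2 + H\right) + \frac{H - 5}{H - 12}\right)^{2} = -3 + \left(\left(-2 + H\right) + \frac{-5 + H}{-12 + H}\right)^{2} = -3 + \left(-2 + H + \frac{-5 + H}{-12 + H}\right)^{2}$)
$\left(5 - 76\right) \left(19 + Z{\left(10 \right)}\right) = \left(5 - 76\right) \left(19 - \left(3 - \frac{\left(19 + 10^{2} - 130\right)^{2}}{\left(-12 + 10\right)^{2}}\right)\right) = \left(5 - 76\right) \left(19 - \left(3 - \frac{\left(19 + 100 - 130\right)^{2}}{4}\right)\right) = - 71 \left(19 - \left(3 - \frac{\left(-11\right)^{2}}{4}\right)\right) = - 71 \left(19 + \left(-3 + \frac{1}{4} \cdot 121\right)\right) = - 71 \left(19 + \left(-3 + \frac{121}{4}\right)\right) = - 71 \left(19 + \frac{109}{4}\right) = \left(-71\right) \frac{185}{4} = - \frac{13135}{4}$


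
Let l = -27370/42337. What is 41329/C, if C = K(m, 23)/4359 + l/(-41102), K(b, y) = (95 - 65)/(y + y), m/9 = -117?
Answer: 1201714737884452637/4807677450 ≈ 2.4996e+8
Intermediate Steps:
l = -27370/42337 (l = -27370*1/42337 = -27370/42337 ≈ -0.64648)
m = -1053 (m = 9*(-117) = -1053)
K(b, y) = 15/y (K(b, y) = 30/((2*y)) = 30*(1/(2*y)) = 15/y)
C = 4807677450/29076792031853 (C = (15/23)/4359 - 27370/42337/(-41102) = (15*(1/23))*(1/4359) - 27370/42337*(-1/41102) = (15/23)*(1/4359) + 13685/870067687 = 5/33419 + 13685/870067687 = 4807677450/29076792031853 ≈ 0.00016534)
41329/C = 41329/(4807677450/29076792031853) = 41329*(29076792031853/4807677450) = 1201714737884452637/4807677450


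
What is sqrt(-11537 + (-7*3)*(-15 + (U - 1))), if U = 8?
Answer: I*sqrt(11369) ≈ 106.63*I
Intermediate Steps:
sqrt(-11537 + (-7*3)*(-15 + (U - 1))) = sqrt(-11537 + (-7*3)*(-15 + (8 - 1))) = sqrt(-11537 - 21*(-15 + 7)) = sqrt(-11537 - 21*(-8)) = sqrt(-11537 + 168) = sqrt(-11369) = I*sqrt(11369)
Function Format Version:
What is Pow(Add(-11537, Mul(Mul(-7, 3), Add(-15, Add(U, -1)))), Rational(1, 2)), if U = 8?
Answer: Mul(I, Pow(11369, Rational(1, 2))) ≈ Mul(106.63, I)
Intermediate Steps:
Pow(Add(-11537, Mul(Mul(-7, 3), Add(-15, Add(U, -1)))), Rational(1, 2)) = Pow(Add(-11537, Mul(Mul(-7, 3), Add(-15, Add(8, -1)))), Rational(1, 2)) = Pow(Add(-11537, Mul(-21, Add(-15, 7))), Rational(1, 2)) = Pow(Add(-11537, Mul(-21, -8)), Rational(1, 2)) = Pow(Add(-11537, 168), Rational(1, 2)) = Pow(-11369, Rational(1, 2)) = Mul(I, Pow(11369, Rational(1, 2)))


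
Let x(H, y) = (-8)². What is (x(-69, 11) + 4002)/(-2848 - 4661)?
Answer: -4066/7509 ≈ -0.54148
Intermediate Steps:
x(H, y) = 64
(x(-69, 11) + 4002)/(-2848 - 4661) = (64 + 4002)/(-2848 - 4661) = 4066/(-7509) = 4066*(-1/7509) = -4066/7509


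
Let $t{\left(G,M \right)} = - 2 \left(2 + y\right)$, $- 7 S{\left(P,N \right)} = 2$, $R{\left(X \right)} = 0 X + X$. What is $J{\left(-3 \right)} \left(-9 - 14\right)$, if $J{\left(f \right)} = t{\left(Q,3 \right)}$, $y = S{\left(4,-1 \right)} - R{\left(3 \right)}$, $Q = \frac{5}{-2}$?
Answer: $- \frac{414}{7} \approx -59.143$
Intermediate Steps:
$Q = - \frac{5}{2}$ ($Q = 5 \left(- \frac{1}{2}\right) = - \frac{5}{2} \approx -2.5$)
$R{\left(X \right)} = X$ ($R{\left(X \right)} = 0 + X = X$)
$S{\left(P,N \right)} = - \frac{2}{7}$ ($S{\left(P,N \right)} = \left(- \frac{1}{7}\right) 2 = - \frac{2}{7}$)
$y = - \frac{23}{7}$ ($y = - \frac{2}{7} - 3 = - \frac{23}{7} \approx -3.2857$)
$t{\left(G,M \right)} = \frac{18}{7}$ ($t{\left(G,M \right)} = - 2 \left(2 - \frac{23}{7}\right) = \left(-2\right) \left(- \frac{9}{7}\right) = \frac{18}{7}$)
$J{\left(f \right)} = \frac{18}{7}$
$J{\left(-3 \right)} \left(-9 - 14\right) = \frac{18 \left(-9 - 14\right)}{7} = \frac{18}{7} \left(-23\right) = - \frac{414}{7}$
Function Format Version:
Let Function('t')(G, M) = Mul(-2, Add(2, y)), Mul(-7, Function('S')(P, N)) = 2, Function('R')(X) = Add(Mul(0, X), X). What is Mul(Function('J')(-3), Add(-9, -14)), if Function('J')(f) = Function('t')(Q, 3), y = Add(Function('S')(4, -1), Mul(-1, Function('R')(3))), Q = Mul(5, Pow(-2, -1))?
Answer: Rational(-414, 7) ≈ -59.143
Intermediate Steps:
Q = Rational(-5, 2) (Q = Mul(5, Rational(-1, 2)) = Rational(-5, 2) ≈ -2.5000)
Function('R')(X) = X (Function('R')(X) = Add(0, X) = X)
Function('S')(P, N) = Rational(-2, 7) (Function('S')(P, N) = Mul(Rational(-1, 7), 2) = Rational(-2, 7))
y = Rational(-23, 7) (y = Add(Rational(-2, 7), Mul(-1, 3)) = Add(Rational(-2, 7), -3) = Rational(-23, 7) ≈ -3.2857)
Function('t')(G, M) = Rational(18, 7) (Function('t')(G, M) = Mul(-2, Add(2, Rational(-23, 7))) = Mul(-2, Rational(-9, 7)) = Rational(18, 7))
Function('J')(f) = Rational(18, 7)
Mul(Function('J')(-3), Add(-9, -14)) = Mul(Rational(18, 7), Add(-9, -14)) = Mul(Rational(18, 7), -23) = Rational(-414, 7)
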